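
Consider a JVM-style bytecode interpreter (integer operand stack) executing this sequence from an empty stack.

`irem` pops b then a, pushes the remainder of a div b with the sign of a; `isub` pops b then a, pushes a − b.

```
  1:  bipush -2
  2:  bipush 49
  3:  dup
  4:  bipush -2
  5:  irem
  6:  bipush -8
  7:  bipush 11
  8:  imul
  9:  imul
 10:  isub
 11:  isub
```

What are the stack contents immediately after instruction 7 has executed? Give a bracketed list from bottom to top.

[-2, 49, 1, -8, 11]

bipush -2  -2
bipush 49  -2 49
dup        -2 49 49
bipush -2  -2 49 49 -2
irem       -2 49 1
bipush -8  -2 49 1 -8
bipush 11  -2 49 1 -8 11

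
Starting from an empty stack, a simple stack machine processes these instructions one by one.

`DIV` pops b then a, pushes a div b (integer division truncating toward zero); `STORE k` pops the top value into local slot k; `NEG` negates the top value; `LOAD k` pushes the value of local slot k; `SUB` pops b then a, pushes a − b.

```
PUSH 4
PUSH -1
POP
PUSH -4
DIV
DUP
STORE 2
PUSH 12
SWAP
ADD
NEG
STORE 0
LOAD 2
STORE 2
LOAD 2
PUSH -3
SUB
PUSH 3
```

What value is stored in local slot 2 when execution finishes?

PUSH 4  → [4]
PUSH -1 → [4, -1]
POP     → [4]
PUSH -4 → [4, -4]
DIV     → [-1]
DUP     → [-1, -1]
STORE 2 → [-1]
PUSH 12 → [-1, 12]
SWAP    → [12, -1]
ADD     → [11]
NEG     → [-11]
STORE 0 → []
LOAD 2  → [-1]
STORE 2 → []
LOAD 2  → [-1]
PUSH -3 → [-1, -3]
SUB     → [2]
PUSH 3  → [2, 3]

-1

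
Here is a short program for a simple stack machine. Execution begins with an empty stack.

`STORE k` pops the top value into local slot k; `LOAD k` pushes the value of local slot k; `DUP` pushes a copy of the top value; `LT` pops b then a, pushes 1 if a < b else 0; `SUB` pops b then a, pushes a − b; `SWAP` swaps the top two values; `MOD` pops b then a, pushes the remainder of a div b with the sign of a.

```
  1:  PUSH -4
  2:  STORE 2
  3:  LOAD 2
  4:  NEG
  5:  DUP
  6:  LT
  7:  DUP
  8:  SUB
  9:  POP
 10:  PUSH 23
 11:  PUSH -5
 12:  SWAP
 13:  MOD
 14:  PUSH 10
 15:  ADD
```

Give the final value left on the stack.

PUSH -4 : -4
STORE 2 : (empty)
LOAD 2  : -4
NEG     : 4
DUP     : 4 4
LT      : 0
DUP     : 0 0
SUB     : 0
POP     : (empty)
PUSH 23 : 23
PUSH -5 : 23 -5
SWAP    : -5 23
MOD     : -5
PUSH 10 : -5 10
ADD     : 5

5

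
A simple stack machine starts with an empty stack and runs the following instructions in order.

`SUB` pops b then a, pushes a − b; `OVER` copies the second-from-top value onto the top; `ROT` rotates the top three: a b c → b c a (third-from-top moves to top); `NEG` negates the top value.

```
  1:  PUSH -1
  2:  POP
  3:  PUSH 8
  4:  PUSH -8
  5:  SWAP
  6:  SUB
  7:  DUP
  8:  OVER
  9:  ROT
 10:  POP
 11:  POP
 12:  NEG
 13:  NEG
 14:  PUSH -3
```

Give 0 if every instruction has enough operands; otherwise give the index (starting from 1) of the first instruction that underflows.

0

PUSH -1 : -1
POP     : (empty)
PUSH 8  : 8
PUSH -8 : 8 -8
SWAP    : -8 8
SUB     : -16
DUP     : -16 -16
OVER    : -16 -16 -16
ROT     : -16 -16 -16
POP     : -16 -16
POP     : -16
NEG     : 16
NEG     : -16
PUSH -3 : -16 -3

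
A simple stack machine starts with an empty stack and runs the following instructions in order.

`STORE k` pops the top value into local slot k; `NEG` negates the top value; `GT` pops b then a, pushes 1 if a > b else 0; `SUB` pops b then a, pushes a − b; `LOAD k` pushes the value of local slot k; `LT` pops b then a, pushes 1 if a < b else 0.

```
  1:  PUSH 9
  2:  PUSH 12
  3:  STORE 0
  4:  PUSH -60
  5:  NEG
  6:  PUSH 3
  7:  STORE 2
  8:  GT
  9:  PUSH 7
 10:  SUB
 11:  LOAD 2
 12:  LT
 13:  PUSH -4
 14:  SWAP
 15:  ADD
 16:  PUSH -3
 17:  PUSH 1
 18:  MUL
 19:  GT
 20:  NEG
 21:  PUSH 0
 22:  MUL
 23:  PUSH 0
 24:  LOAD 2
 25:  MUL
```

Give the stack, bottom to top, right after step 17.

[-3, -3, 1]

PUSH 9   : [9]
PUSH 12  : [9, 12]
STORE 0  : [9]
PUSH -60 : [9, -60]
NEG      : [9, 60]
PUSH 3   : [9, 60, 3]
STORE 2  : [9, 60]
GT       : [0]
PUSH 7   : [0, 7]
SUB      : [-7]
LOAD 2   : [-7, 3]
LT       : [1]
PUSH -4  : [1, -4]
SWAP     : [-4, 1]
ADD      : [-3]
PUSH -3  : [-3, -3]
PUSH 1   : [-3, -3, 1]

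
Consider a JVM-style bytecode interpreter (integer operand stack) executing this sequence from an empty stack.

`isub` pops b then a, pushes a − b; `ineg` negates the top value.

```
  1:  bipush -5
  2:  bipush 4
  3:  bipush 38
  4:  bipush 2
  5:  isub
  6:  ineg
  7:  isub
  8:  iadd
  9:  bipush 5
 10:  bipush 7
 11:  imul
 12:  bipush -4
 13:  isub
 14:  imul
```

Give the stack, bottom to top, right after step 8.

bipush -5 -> -5
bipush 4  -> -5 4
bipush 38 -> -5 4 38
bipush 2  -> -5 4 38 2
isub      -> -5 4 36
ineg      -> -5 4 -36
isub      -> -5 40
iadd      -> 35

[35]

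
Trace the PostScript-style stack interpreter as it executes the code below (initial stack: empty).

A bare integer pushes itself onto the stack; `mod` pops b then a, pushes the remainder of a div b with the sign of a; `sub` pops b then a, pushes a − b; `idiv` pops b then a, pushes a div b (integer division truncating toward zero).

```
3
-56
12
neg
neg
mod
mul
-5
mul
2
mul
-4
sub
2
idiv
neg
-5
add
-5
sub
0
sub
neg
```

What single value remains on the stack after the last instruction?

122

3    -> 3
-56  -> 3 -56
12   -> 3 -56 12
neg  -> 3 -56 -12
neg  -> 3 -56 12
mod  -> 3 -8
mul  -> -24
-5   -> -24 -5
mul  -> 120
2    -> 120 2
mul  -> 240
-4   -> 240 -4
sub  -> 244
2    -> 244 2
idiv -> 122
neg  -> -122
-5   -> -122 -5
add  -> -127
-5   -> -127 -5
sub  -> -122
0    -> -122 0
sub  -> -122
neg  -> 122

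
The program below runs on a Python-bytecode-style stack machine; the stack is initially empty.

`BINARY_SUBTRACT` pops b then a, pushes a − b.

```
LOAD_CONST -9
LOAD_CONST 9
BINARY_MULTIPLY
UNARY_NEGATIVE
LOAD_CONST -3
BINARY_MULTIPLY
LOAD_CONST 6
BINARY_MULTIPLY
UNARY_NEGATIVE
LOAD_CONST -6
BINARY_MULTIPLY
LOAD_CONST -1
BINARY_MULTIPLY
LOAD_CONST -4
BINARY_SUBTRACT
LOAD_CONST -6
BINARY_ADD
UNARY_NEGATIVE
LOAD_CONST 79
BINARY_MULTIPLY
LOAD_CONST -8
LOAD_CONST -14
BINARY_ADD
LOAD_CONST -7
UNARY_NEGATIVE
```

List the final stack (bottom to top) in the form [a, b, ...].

[-690934, -22, 7]

LOAD_CONST -9   : [-9]
LOAD_CONST 9    : [-9, 9]
BINARY_MULTIPLY : [-81]
UNARY_NEGATIVE  : [81]
LOAD_CONST -3   : [81, -3]
BINARY_MULTIPLY : [-243]
LOAD_CONST 6    : [-243, 6]
BINARY_MULTIPLY : [-1458]
UNARY_NEGATIVE  : [1458]
LOAD_CONST -6   : [1458, -6]
BINARY_MULTIPLY : [-8748]
LOAD_CONST -1   : [-8748, -1]
BINARY_MULTIPLY : [8748]
LOAD_CONST -4   : [8748, -4]
BINARY_SUBTRACT : [8752]
LOAD_CONST -6   : [8752, -6]
BINARY_ADD      : [8746]
UNARY_NEGATIVE  : [-8746]
LOAD_CONST 79   : [-8746, 79]
BINARY_MULTIPLY : [-690934]
LOAD_CONST -8   : [-690934, -8]
LOAD_CONST -14  : [-690934, -8, -14]
BINARY_ADD      : [-690934, -22]
LOAD_CONST -7   : [-690934, -22, -7]
UNARY_NEGATIVE  : [-690934, -22, 7]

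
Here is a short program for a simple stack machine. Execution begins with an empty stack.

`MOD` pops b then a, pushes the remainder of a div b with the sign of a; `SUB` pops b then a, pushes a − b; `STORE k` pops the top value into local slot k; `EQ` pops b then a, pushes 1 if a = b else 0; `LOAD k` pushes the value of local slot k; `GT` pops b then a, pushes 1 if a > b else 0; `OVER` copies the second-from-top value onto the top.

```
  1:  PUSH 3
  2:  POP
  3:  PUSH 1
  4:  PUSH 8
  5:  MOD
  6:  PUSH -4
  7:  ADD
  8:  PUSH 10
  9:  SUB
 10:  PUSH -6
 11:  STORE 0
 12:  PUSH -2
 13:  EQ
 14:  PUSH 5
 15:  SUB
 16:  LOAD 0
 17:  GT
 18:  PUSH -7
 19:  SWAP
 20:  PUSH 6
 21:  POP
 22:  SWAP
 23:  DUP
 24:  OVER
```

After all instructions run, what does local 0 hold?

PUSH 3   [3]
POP      []
PUSH 1   [1]
PUSH 8   [1, 8]
MOD      [1]
PUSH -4  [1, -4]
ADD      [-3]
PUSH 10  [-3, 10]
SUB      [-13]
PUSH -6  [-13, -6]
STORE 0  [-13]
PUSH -2  [-13, -2]
EQ       [0]
PUSH 5   [0, 5]
SUB      [-5]
LOAD 0   [-5, -6]
GT       [1]
PUSH -7  [1, -7]
SWAP     [-7, 1]
PUSH 6   [-7, 1, 6]
POP      [-7, 1]
SWAP     [1, -7]
DUP      [1, -7, -7]
OVER     [1, -7, -7, -7]

-6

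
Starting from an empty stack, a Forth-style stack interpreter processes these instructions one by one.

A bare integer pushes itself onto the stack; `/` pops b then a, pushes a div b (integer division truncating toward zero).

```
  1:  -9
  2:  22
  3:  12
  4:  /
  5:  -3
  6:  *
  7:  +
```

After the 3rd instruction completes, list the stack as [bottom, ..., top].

-9 -> [-9]
22 -> [-9, 22]
12 -> [-9, 22, 12]

[-9, 22, 12]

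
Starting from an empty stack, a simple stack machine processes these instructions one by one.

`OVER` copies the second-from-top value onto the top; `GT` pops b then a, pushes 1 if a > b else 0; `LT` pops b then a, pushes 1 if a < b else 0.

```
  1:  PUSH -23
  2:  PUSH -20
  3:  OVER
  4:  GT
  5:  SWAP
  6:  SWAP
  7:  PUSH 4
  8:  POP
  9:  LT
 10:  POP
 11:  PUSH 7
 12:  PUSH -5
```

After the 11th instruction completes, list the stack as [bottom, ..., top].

PUSH -23 -> [-23]
PUSH -20 -> [-23, -20]
OVER     -> [-23, -20, -23]
GT       -> [-23, 1]
SWAP     -> [1, -23]
SWAP     -> [-23, 1]
PUSH 4   -> [-23, 1, 4]
POP      -> [-23, 1]
LT       -> [1]
POP      -> []
PUSH 7   -> [7]

[7]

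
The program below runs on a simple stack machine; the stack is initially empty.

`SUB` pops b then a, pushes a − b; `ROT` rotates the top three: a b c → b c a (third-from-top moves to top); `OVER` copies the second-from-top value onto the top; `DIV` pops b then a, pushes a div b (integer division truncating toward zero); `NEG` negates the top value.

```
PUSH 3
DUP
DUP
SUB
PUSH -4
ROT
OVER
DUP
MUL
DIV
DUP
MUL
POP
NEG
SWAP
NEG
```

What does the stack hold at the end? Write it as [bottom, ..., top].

PUSH 3  → 3
DUP     → 3 3
DUP     → 3 3 3
SUB     → 3 0
PUSH -4 → 3 0 -4
ROT     → 0 -4 3
OVER    → 0 -4 3 -4
DUP     → 0 -4 3 -4 -4
MUL     → 0 -4 3 16
DIV     → 0 -4 0
DUP     → 0 -4 0 0
MUL     → 0 -4 0
POP     → 0 -4
NEG     → 0 4
SWAP    → 4 0
NEG     → 4 0

[4, 0]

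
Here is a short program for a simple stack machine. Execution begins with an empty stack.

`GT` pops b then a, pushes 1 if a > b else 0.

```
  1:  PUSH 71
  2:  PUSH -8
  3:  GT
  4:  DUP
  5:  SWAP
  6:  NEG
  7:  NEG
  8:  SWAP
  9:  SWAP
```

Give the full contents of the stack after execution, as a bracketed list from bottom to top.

[1, 1]

PUSH 71 → 71
PUSH -8 → 71 -8
GT      → 1
DUP     → 1 1
SWAP    → 1 1
NEG     → 1 -1
NEG     → 1 1
SWAP    → 1 1
SWAP    → 1 1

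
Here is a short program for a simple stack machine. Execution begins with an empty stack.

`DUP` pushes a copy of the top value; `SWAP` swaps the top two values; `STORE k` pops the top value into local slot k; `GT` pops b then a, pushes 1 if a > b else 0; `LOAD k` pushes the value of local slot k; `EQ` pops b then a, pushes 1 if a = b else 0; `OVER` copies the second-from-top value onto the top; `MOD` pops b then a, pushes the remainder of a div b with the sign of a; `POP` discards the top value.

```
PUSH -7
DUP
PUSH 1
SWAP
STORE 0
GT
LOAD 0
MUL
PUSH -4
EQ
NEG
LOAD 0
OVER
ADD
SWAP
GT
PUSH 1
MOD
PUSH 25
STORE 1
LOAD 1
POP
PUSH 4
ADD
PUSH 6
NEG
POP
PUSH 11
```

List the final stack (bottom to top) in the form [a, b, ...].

PUSH -7 : -7
DUP     : -7 -7
PUSH 1  : -7 -7 1
SWAP    : -7 1 -7
STORE 0 : -7 1
GT      : 0
LOAD 0  : 0 -7
MUL     : 0
PUSH -4 : 0 -4
EQ      : 0
NEG     : 0
LOAD 0  : 0 -7
OVER    : 0 -7 0
ADD     : 0 -7
SWAP    : -7 0
GT      : 0
PUSH 1  : 0 1
MOD     : 0
PUSH 25 : 0 25
STORE 1 : 0
LOAD 1  : 0 25
POP     : 0
PUSH 4  : 0 4
ADD     : 4
PUSH 6  : 4 6
NEG     : 4 -6
POP     : 4
PUSH 11 : 4 11

[4, 11]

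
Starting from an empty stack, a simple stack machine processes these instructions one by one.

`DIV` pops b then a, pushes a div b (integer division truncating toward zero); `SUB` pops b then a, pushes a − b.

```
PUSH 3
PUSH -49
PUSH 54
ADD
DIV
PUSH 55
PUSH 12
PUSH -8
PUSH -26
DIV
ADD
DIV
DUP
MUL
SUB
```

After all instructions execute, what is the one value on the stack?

PUSH 3    [3]
PUSH -49  [3, -49]
PUSH 54   [3, -49, 54]
ADD       [3, 5]
DIV       [0]
PUSH 55   [0, 55]
PUSH 12   [0, 55, 12]
PUSH -8   [0, 55, 12, -8]
PUSH -26  [0, 55, 12, -8, -26]
DIV       [0, 55, 12, 0]
ADD       [0, 55, 12]
DIV       [0, 4]
DUP       [0, 4, 4]
MUL       [0, 16]
SUB       [-16]

-16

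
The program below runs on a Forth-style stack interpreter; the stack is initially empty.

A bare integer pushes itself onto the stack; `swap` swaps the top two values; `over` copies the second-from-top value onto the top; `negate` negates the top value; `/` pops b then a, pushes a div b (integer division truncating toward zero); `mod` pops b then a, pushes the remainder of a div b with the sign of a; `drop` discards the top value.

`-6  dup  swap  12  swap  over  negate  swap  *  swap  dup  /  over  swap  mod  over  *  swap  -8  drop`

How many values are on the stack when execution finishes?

-6     -> [-6]
dup    -> [-6, -6]
swap   -> [-6, -6]
12     -> [-6, -6, 12]
swap   -> [-6, 12, -6]
over   -> [-6, 12, -6, 12]
negate -> [-6, 12, -6, -12]
swap   -> [-6, 12, -12, -6]
*      -> [-6, 12, 72]
swap   -> [-6, 72, 12]
dup    -> [-6, 72, 12, 12]
/      -> [-6, 72, 1]
over   -> [-6, 72, 1, 72]
swap   -> [-6, 72, 72, 1]
mod    -> [-6, 72, 0]
over   -> [-6, 72, 0, 72]
*      -> [-6, 72, 0]
swap   -> [-6, 0, 72]
-8     -> [-6, 0, 72, -8]
drop   -> [-6, 0, 72]

3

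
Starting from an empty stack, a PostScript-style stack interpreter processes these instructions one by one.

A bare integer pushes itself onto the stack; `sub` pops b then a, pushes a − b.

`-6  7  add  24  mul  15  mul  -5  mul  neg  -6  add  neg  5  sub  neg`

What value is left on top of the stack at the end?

-6  : -6
7   : -6 7
add : 1
24  : 1 24
mul : 24
15  : 24 15
mul : 360
-5  : 360 -5
mul : -1800
neg : 1800
-6  : 1800 -6
add : 1794
neg : -1794
5   : -1794 5
sub : -1799
neg : 1799

1799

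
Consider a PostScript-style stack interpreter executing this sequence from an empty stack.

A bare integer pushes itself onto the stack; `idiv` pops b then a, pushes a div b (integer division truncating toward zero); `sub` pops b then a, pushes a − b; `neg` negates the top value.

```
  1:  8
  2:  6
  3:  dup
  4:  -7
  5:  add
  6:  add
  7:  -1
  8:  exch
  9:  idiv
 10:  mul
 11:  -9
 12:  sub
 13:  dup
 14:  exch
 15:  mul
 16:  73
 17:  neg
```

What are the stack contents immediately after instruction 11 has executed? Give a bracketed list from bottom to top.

8    → 8
6    → 8 6
dup  → 8 6 6
-7   → 8 6 6 -7
add  → 8 6 -1
add  → 8 5
-1   → 8 5 -1
exch → 8 -1 5
idiv → 8 0
mul  → 0
-9   → 0 -9

[0, -9]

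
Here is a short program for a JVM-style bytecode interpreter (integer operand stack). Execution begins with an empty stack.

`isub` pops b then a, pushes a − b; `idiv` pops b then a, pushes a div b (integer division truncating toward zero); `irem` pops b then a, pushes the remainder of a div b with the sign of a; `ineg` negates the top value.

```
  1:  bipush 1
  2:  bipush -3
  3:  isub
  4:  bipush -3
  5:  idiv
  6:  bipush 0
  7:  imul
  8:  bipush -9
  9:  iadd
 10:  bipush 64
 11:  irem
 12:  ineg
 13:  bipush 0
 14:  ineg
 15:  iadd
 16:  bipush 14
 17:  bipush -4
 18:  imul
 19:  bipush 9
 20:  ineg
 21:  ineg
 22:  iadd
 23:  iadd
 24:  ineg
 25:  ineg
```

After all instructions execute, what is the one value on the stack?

-38

bipush 1   [1]
bipush -3  [1, -3]
isub       [4]
bipush -3  [4, -3]
idiv       [-1]
bipush 0   [-1, 0]
imul       [0]
bipush -9  [0, -9]
iadd       [-9]
bipush 64  [-9, 64]
irem       [-9]
ineg       [9]
bipush 0   [9, 0]
ineg       [9, 0]
iadd       [9]
bipush 14  [9, 14]
bipush -4  [9, 14, -4]
imul       [9, -56]
bipush 9   [9, -56, 9]
ineg       [9, -56, -9]
ineg       [9, -56, 9]
iadd       [9, -47]
iadd       [-38]
ineg       [38]
ineg       [-38]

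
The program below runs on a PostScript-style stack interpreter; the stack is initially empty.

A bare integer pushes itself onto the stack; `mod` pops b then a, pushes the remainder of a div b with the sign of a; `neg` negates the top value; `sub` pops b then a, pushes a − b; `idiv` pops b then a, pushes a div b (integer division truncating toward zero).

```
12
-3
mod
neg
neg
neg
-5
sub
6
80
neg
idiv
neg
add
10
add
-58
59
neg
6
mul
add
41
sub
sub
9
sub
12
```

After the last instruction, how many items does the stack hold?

2

12   → 12
-3   → 12 -3
mod  → 0
neg  → 0
neg  → 0
neg  → 0
-5   → 0 -5
sub  → 5
6    → 5 6
80   → 5 6 80
neg  → 5 6 -80
idiv → 5 0
neg  → 5 0
add  → 5
10   → 5 10
add  → 15
-58  → 15 -58
59   → 15 -58 59
neg  → 15 -58 -59
6    → 15 -58 -59 6
mul  → 15 -58 -354
add  → 15 -412
41   → 15 -412 41
sub  → 15 -453
sub  → 468
9    → 468 9
sub  → 459
12   → 459 12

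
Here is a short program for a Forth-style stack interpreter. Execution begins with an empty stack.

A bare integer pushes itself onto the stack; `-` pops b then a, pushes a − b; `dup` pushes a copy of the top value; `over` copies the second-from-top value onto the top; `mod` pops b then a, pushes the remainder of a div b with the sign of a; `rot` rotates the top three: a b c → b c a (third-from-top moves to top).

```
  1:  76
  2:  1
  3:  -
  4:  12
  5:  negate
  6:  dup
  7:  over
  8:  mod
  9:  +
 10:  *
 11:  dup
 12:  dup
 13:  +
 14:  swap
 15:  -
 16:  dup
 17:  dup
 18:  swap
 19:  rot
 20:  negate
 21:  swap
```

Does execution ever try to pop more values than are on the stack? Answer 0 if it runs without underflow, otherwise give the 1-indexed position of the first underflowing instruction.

76     → [76]
1      → [76, 1]
-      → [75]
12     → [75, 12]
negate → [75, -12]
dup    → [75, -12, -12]
over   → [75, -12, -12, -12]
mod    → [75, -12, 0]
+      → [75, -12]
*      → [-900]
dup    → [-900, -900]
dup    → [-900, -900, -900]
+      → [-900, -1800]
swap   → [-1800, -900]
-      → [-900]
dup    → [-900, -900]
dup    → [-900, -900, -900]
swap   → [-900, -900, -900]
rot    → [-900, -900, -900]
negate → [-900, -900, 900]
swap   → [-900, 900, -900]

0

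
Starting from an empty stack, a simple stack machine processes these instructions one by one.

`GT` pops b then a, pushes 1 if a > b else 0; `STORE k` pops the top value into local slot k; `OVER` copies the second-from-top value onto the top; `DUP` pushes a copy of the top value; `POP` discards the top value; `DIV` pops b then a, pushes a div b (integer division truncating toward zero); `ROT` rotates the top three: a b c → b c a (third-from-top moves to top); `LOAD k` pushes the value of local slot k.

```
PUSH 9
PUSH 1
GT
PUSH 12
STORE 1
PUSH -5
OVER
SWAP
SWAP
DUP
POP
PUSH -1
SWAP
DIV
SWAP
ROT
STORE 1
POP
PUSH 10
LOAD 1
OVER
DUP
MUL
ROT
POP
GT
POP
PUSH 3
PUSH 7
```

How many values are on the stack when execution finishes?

3

PUSH 9  : [9]
PUSH 1  : [9, 1]
GT      : [1]
PUSH 12 : [1, 12]
STORE 1 : [1]
PUSH -5 : [1, -5]
OVER    : [1, -5, 1]
SWAP    : [1, 1, -5]
SWAP    : [1, -5, 1]
DUP     : [1, -5, 1, 1]
POP     : [1, -5, 1]
PUSH -1 : [1, -5, 1, -1]
SWAP    : [1, -5, -1, 1]
DIV     : [1, -5, -1]
SWAP    : [1, -1, -5]
ROT     : [-1, -5, 1]
STORE 1 : [-1, -5]
POP     : [-1]
PUSH 10 : [-1, 10]
LOAD 1  : [-1, 10, 1]
OVER    : [-1, 10, 1, 10]
DUP     : [-1, 10, 1, 10, 10]
MUL     : [-1, 10, 1, 100]
ROT     : [-1, 1, 100, 10]
POP     : [-1, 1, 100]
GT      : [-1, 0]
POP     : [-1]
PUSH 3  : [-1, 3]
PUSH 7  : [-1, 3, 7]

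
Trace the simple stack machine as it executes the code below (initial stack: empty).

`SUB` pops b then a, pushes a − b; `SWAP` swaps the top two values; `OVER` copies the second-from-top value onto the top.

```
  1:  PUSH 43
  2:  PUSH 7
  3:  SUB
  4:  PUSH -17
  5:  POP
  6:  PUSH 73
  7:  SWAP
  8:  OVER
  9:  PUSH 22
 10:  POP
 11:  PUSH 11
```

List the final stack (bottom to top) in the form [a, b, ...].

PUSH 43  -> 43
PUSH 7   -> 43 7
SUB      -> 36
PUSH -17 -> 36 -17
POP      -> 36
PUSH 73  -> 36 73
SWAP     -> 73 36
OVER     -> 73 36 73
PUSH 22  -> 73 36 73 22
POP      -> 73 36 73
PUSH 11  -> 73 36 73 11

[73, 36, 73, 11]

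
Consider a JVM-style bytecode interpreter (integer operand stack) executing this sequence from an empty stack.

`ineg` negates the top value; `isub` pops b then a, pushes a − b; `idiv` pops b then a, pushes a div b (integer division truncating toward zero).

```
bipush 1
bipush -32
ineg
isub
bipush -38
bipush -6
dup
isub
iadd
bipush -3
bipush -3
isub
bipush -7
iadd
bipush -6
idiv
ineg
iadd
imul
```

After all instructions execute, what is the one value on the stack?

1209

bipush 1   : [1]
bipush -32 : [1, -32]
ineg       : [1, 32]
isub       : [-31]
bipush -38 : [-31, -38]
bipush -6  : [-31, -38, -6]
dup        : [-31, -38, -6, -6]
isub       : [-31, -38, 0]
iadd       : [-31, -38]
bipush -3  : [-31, -38, -3]
bipush -3  : [-31, -38, -3, -3]
isub       : [-31, -38, 0]
bipush -7  : [-31, -38, 0, -7]
iadd       : [-31, -38, -7]
bipush -6  : [-31, -38, -7, -6]
idiv       : [-31, -38, 1]
ineg       : [-31, -38, -1]
iadd       : [-31, -39]
imul       : [1209]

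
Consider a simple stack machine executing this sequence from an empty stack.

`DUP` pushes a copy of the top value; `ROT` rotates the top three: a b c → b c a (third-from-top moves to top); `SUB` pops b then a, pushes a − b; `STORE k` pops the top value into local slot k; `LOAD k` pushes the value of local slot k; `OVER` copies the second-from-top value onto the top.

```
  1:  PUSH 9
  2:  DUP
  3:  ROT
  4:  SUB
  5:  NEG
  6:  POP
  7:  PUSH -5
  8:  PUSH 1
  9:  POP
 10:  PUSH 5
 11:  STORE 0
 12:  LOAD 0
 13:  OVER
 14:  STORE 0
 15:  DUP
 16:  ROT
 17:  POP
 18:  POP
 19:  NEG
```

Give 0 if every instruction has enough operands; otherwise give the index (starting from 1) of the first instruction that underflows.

3

PUSH 9 -> [9]
DUP    -> [9, 9]
ROT  — needs 3 operands, stack has 2 → underflow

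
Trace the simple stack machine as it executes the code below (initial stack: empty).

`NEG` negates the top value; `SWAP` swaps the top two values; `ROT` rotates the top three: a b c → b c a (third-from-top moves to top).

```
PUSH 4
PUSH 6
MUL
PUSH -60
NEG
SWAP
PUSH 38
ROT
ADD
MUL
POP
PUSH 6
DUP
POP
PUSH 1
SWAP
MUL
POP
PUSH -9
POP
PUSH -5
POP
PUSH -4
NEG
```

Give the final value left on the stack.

PUSH 4   : 4
PUSH 6   : 4 6
MUL      : 24
PUSH -60 : 24 -60
NEG      : 24 60
SWAP     : 60 24
PUSH 38  : 60 24 38
ROT      : 24 38 60
ADD      : 24 98
MUL      : 2352
POP      : (empty)
PUSH 6   : 6
DUP      : 6 6
POP      : 6
PUSH 1   : 6 1
SWAP     : 1 6
MUL      : 6
POP      : (empty)
PUSH -9  : -9
POP      : (empty)
PUSH -5  : -5
POP      : (empty)
PUSH -4  : -4
NEG      : 4

4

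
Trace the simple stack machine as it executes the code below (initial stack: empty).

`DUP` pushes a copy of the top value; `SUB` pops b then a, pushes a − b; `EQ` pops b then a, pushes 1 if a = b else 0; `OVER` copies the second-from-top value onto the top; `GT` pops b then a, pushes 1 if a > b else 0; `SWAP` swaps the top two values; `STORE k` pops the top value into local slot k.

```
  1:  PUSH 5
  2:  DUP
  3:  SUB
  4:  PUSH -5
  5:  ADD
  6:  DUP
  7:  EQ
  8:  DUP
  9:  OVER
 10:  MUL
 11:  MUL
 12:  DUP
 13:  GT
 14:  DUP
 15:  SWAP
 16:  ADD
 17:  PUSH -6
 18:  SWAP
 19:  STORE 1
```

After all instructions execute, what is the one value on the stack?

-6

PUSH 5  : [5]
DUP     : [5, 5]
SUB     : [0]
PUSH -5 : [0, -5]
ADD     : [-5]
DUP     : [-5, -5]
EQ      : [1]
DUP     : [1, 1]
OVER    : [1, 1, 1]
MUL     : [1, 1]
MUL     : [1]
DUP     : [1, 1]
GT      : [0]
DUP     : [0, 0]
SWAP    : [0, 0]
ADD     : [0]
PUSH -6 : [0, -6]
SWAP    : [-6, 0]
STORE 1 : [-6]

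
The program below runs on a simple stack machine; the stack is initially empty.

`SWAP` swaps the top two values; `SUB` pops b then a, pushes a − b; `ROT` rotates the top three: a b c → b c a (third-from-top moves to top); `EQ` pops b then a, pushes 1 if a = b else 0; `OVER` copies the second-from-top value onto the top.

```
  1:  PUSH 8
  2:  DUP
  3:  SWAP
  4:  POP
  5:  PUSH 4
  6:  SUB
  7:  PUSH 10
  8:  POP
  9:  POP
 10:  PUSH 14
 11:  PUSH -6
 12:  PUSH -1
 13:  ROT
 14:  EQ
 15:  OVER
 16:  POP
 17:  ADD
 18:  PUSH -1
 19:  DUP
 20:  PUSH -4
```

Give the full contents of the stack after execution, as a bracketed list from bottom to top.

[-6, -1, -1, -4]

PUSH 8  -> [8]
DUP     -> [8, 8]
SWAP    -> [8, 8]
POP     -> [8]
PUSH 4  -> [8, 4]
SUB     -> [4]
PUSH 10 -> [4, 10]
POP     -> [4]
POP     -> []
PUSH 14 -> [14]
PUSH -6 -> [14, -6]
PUSH -1 -> [14, -6, -1]
ROT     -> [-6, -1, 14]
EQ      -> [-6, 0]
OVER    -> [-6, 0, -6]
POP     -> [-6, 0]
ADD     -> [-6]
PUSH -1 -> [-6, -1]
DUP     -> [-6, -1, -1]
PUSH -4 -> [-6, -1, -1, -4]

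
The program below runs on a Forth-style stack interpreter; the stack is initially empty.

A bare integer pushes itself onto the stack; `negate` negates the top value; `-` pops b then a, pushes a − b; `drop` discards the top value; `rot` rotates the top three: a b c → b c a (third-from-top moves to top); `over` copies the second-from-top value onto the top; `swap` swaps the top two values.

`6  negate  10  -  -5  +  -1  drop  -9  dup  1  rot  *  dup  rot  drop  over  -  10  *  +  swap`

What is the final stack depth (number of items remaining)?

6      : [6]
negate : [-6]
10     : [-6, 10]
-      : [-16]
-5     : [-16, -5]
+      : [-21]
-1     : [-21, -1]
drop   : [-21]
-9     : [-21, -9]
dup    : [-21, -9, -9]
1      : [-21, -9, -9, 1]
rot    : [-21, -9, 1, -9]
*      : [-21, -9, -9]
dup    : [-21, -9, -9, -9]
rot    : [-21, -9, -9, -9]
drop   : [-21, -9, -9]
over   : [-21, -9, -9, -9]
-      : [-21, -9, 0]
10     : [-21, -9, 0, 10]
*      : [-21, -9, 0]
+      : [-21, -9]
swap   : [-9, -21]

2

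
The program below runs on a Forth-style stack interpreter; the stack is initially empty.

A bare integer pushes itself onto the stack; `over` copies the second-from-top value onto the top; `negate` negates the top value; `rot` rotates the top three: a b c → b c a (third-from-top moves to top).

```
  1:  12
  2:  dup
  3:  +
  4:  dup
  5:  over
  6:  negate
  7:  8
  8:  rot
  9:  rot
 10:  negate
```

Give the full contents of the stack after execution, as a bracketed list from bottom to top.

12      12
dup     12 12
+       24
dup     24 24
over    24 24 24
negate  24 24 -24
8       24 24 -24 8
rot     24 -24 8 24
rot     24 8 24 -24
negate  24 8 24 24

[24, 8, 24, 24]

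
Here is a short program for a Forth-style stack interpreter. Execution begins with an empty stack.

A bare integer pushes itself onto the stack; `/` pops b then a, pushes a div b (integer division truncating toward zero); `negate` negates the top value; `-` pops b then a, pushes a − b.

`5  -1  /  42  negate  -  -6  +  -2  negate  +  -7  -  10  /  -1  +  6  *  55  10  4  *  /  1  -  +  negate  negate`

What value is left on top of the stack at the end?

18

5      → [5]
-1     → [5, -1]
/      → [-5]
42     → [-5, 42]
negate → [-5, -42]
-      → [37]
-6     → [37, -6]
+      → [31]
-2     → [31, -2]
negate → [31, 2]
+      → [33]
-7     → [33, -7]
-      → [40]
10     → [40, 10]
/      → [4]
-1     → [4, -1]
+      → [3]
6      → [3, 6]
*      → [18]
55     → [18, 55]
10     → [18, 55, 10]
4      → [18, 55, 10, 4]
*      → [18, 55, 40]
/      → [18, 1]
1      → [18, 1, 1]
-      → [18, 0]
+      → [18]
negate → [-18]
negate → [18]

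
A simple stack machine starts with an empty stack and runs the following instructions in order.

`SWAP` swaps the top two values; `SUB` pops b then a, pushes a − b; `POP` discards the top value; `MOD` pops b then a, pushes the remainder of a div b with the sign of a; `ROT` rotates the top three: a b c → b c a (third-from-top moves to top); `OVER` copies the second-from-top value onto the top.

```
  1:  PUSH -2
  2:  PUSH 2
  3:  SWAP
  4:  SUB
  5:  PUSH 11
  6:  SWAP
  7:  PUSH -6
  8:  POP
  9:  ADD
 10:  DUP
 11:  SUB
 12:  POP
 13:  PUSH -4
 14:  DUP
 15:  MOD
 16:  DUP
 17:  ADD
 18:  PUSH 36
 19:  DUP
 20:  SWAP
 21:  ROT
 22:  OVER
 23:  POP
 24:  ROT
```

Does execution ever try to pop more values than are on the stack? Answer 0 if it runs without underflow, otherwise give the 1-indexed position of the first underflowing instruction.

PUSH -2 : [-2]
PUSH 2  : [-2, 2]
SWAP    : [2, -2]
SUB     : [4]
PUSH 11 : [4, 11]
SWAP    : [11, 4]
PUSH -6 : [11, 4, -6]
POP     : [11, 4]
ADD     : [15]
DUP     : [15, 15]
SUB     : [0]
POP     : []
PUSH -4 : [-4]
DUP     : [-4, -4]
MOD     : [0]
DUP     : [0, 0]
ADD     : [0]
PUSH 36 : [0, 36]
DUP     : [0, 36, 36]
SWAP    : [0, 36, 36]
ROT     : [36, 36, 0]
OVER    : [36, 36, 0, 36]
POP     : [36, 36, 0]
ROT     : [36, 0, 36]

0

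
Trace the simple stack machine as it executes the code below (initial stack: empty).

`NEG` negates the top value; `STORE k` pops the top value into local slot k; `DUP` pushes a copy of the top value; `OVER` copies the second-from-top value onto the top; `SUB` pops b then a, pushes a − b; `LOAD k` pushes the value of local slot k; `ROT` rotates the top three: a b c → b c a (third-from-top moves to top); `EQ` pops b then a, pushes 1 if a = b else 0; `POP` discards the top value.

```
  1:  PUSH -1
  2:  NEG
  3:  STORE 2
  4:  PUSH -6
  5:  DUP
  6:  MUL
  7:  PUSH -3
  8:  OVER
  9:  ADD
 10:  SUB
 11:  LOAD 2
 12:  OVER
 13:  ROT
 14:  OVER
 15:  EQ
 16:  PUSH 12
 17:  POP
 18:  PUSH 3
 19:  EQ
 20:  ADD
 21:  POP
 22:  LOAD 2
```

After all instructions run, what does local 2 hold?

1

PUSH -1 → [-1]
NEG     → [1]
STORE 2 → []
PUSH -6 → [-6]
DUP     → [-6, -6]
MUL     → [36]
PUSH -3 → [36, -3]
OVER    → [36, -3, 36]
ADD     → [36, 33]
SUB     → [3]
LOAD 2  → [3, 1]
OVER    → [3, 1, 3]
ROT     → [1, 3, 3]
OVER    → [1, 3, 3, 3]
EQ      → [1, 3, 1]
PUSH 12 → [1, 3, 1, 12]
POP     → [1, 3, 1]
PUSH 3  → [1, 3, 1, 3]
EQ      → [1, 3, 0]
ADD     → [1, 3]
POP     → [1]
LOAD 2  → [1, 1]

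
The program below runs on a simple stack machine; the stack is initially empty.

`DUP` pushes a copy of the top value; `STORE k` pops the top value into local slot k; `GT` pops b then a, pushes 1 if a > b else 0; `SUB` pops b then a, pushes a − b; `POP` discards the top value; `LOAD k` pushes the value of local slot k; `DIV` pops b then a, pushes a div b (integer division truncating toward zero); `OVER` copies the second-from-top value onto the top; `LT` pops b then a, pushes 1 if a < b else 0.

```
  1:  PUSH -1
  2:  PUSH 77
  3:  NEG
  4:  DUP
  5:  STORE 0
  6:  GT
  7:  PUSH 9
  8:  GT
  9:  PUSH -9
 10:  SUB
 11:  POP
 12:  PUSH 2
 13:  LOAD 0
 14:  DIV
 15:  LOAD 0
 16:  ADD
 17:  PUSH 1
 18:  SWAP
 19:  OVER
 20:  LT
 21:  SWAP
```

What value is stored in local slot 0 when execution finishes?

PUSH -1 -> -1
PUSH 77 -> -1 77
NEG     -> -1 -77
DUP     -> -1 -77 -77
STORE 0 -> -1 -77
GT      -> 1
PUSH 9  -> 1 9
GT      -> 0
PUSH -9 -> 0 -9
SUB     -> 9
POP     -> (empty)
PUSH 2  -> 2
LOAD 0  -> 2 -77
DIV     -> 0
LOAD 0  -> 0 -77
ADD     -> -77
PUSH 1  -> -77 1
SWAP    -> 1 -77
OVER    -> 1 -77 1
LT      -> 1 1
SWAP    -> 1 1

-77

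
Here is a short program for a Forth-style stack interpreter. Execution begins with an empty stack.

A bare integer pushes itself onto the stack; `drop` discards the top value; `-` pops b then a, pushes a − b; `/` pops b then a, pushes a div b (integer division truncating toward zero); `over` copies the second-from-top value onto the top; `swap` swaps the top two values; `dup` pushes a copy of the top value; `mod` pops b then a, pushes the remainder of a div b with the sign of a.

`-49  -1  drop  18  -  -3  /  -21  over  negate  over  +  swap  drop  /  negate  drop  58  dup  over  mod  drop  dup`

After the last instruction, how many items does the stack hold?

2

-49    → -49
-1     → -49 -1
drop   → -49
18     → -49 18
-      → -67
-3     → -67 -3
/      → 22
-21    → 22 -21
over   → 22 -21 22
negate → 22 -21 -22
over   → 22 -21 -22 -21
+      → 22 -21 -43
swap   → 22 -43 -21
drop   → 22 -43
/      → 0
negate → 0
drop   → (empty)
58     → 58
dup    → 58 58
over   → 58 58 58
mod    → 58 0
drop   → 58
dup    → 58 58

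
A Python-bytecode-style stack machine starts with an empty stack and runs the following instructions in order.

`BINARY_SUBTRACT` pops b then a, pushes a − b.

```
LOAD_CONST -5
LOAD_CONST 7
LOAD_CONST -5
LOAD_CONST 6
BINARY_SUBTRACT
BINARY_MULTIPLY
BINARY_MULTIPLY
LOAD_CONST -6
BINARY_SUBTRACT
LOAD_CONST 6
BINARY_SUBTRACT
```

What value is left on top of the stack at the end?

LOAD_CONST -5   : -5
LOAD_CONST 7    : -5 7
LOAD_CONST -5   : -5 7 -5
LOAD_CONST 6    : -5 7 -5 6
BINARY_SUBTRACT : -5 7 -11
BINARY_MULTIPLY : -5 -77
BINARY_MULTIPLY : 385
LOAD_CONST -6   : 385 -6
BINARY_SUBTRACT : 391
LOAD_CONST 6    : 391 6
BINARY_SUBTRACT : 385

385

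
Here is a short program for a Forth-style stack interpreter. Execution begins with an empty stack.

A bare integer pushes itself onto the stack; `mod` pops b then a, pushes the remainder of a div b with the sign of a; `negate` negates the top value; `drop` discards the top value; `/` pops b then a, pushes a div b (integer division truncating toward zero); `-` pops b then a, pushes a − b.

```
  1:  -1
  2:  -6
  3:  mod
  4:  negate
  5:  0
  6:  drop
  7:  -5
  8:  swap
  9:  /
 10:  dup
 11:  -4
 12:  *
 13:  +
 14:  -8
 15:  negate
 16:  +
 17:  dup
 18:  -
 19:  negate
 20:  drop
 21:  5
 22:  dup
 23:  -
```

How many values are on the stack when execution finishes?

1

-1     : [-1]
-6     : [-1, -6]
mod    : [-1]
negate : [1]
0      : [1, 0]
drop   : [1]
-5     : [1, -5]
swap   : [-5, 1]
/      : [-5]
dup    : [-5, -5]
-4     : [-5, -5, -4]
*      : [-5, 20]
+      : [15]
-8     : [15, -8]
negate : [15, 8]
+      : [23]
dup    : [23, 23]
-      : [0]
negate : [0]
drop   : []
5      : [5]
dup    : [5, 5]
-      : [0]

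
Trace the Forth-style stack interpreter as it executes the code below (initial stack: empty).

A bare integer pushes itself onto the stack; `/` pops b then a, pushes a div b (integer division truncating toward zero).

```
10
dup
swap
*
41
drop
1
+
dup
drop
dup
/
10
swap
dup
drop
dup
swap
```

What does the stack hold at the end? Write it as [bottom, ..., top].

10   → 10
dup  → 10 10
swap → 10 10
*    → 100
41   → 100 41
drop → 100
1    → 100 1
+    → 101
dup  → 101 101
drop → 101
dup  → 101 101
/    → 1
10   → 1 10
swap → 10 1
dup  → 10 1 1
drop → 10 1
dup  → 10 1 1
swap → 10 1 1

[10, 1, 1]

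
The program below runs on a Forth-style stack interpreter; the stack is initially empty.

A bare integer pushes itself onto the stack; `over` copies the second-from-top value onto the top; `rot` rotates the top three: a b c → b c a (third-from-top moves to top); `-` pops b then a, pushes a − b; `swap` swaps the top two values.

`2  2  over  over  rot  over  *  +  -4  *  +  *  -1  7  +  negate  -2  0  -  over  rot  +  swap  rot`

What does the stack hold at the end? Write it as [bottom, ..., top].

[-12, -2, -44]

2      : [2]
2      : [2, 2]
over   : [2, 2, 2]
over   : [2, 2, 2, 2]
rot    : [2, 2, 2, 2]
over   : [2, 2, 2, 2, 2]
*      : [2, 2, 2, 4]
+      : [2, 2, 6]
-4     : [2, 2, 6, -4]
*      : [2, 2, -24]
+      : [2, -22]
*      : [-44]
-1     : [-44, -1]
7      : [-44, -1, 7]
+      : [-44, 6]
negate : [-44, -6]
-2     : [-44, -6, -2]
0      : [-44, -6, -2, 0]
-      : [-44, -6, -2]
over   : [-44, -6, -2, -6]
rot    : [-44, -2, -6, -6]
+      : [-44, -2, -12]
swap   : [-44, -12, -2]
rot    : [-12, -2, -44]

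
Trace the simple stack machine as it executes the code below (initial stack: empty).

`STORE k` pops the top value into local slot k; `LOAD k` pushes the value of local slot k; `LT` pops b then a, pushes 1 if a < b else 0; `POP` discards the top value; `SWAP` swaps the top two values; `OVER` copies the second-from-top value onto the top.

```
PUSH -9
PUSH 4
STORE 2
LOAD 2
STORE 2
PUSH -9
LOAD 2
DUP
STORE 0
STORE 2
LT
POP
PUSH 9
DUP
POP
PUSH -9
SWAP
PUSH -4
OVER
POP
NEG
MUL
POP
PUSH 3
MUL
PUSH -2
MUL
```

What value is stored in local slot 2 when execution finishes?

PUSH -9 -> -9
PUSH 4  -> -9 4
STORE 2 -> -9
LOAD 2  -> -9 4
STORE 2 -> -9
PUSH -9 -> -9 -9
LOAD 2  -> -9 -9 4
DUP     -> -9 -9 4 4
STORE 0 -> -9 -9 4
STORE 2 -> -9 -9
LT      -> 0
POP     -> (empty)
PUSH 9  -> 9
DUP     -> 9 9
POP     -> 9
PUSH -9 -> 9 -9
SWAP    -> -9 9
PUSH -4 -> -9 9 -4
OVER    -> -9 9 -4 9
POP     -> -9 9 -4
NEG     -> -9 9 4
MUL     -> -9 36
POP     -> -9
PUSH 3  -> -9 3
MUL     -> -27
PUSH -2 -> -27 -2
MUL     -> 54

4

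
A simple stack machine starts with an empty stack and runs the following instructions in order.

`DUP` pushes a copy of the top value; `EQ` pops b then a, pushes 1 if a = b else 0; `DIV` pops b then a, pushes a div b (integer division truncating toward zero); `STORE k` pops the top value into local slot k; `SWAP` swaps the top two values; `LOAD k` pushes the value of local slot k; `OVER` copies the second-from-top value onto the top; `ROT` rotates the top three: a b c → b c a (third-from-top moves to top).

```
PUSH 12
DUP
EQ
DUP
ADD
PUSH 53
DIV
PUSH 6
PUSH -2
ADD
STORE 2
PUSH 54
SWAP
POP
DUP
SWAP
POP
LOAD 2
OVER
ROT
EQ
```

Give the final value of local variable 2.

4

PUSH 12 → [12]
DUP     → [12, 12]
EQ      → [1]
DUP     → [1, 1]
ADD     → [2]
PUSH 53 → [2, 53]
DIV     → [0]
PUSH 6  → [0, 6]
PUSH -2 → [0, 6, -2]
ADD     → [0, 4]
STORE 2 → [0]
PUSH 54 → [0, 54]
SWAP    → [54, 0]
POP     → [54]
DUP     → [54, 54]
SWAP    → [54, 54]
POP     → [54]
LOAD 2  → [54, 4]
OVER    → [54, 4, 54]
ROT     → [4, 54, 54]
EQ      → [4, 1]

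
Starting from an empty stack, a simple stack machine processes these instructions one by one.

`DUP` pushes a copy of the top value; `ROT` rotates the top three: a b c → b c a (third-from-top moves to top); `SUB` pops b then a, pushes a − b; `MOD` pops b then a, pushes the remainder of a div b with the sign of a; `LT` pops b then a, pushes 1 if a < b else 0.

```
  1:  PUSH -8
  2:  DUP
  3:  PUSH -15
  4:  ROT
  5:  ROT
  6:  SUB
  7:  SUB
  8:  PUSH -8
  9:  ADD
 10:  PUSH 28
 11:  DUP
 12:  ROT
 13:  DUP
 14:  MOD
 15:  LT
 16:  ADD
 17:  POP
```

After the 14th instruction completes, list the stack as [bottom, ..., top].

[28, 28, 0]

PUSH -8  -> [-8]
DUP      -> [-8, -8]
PUSH -15 -> [-8, -8, -15]
ROT      -> [-8, -15, -8]
ROT      -> [-15, -8, -8]
SUB      -> [-15, 0]
SUB      -> [-15]
PUSH -8  -> [-15, -8]
ADD      -> [-23]
PUSH 28  -> [-23, 28]
DUP      -> [-23, 28, 28]
ROT      -> [28, 28, -23]
DUP      -> [28, 28, -23, -23]
MOD      -> [28, 28, 0]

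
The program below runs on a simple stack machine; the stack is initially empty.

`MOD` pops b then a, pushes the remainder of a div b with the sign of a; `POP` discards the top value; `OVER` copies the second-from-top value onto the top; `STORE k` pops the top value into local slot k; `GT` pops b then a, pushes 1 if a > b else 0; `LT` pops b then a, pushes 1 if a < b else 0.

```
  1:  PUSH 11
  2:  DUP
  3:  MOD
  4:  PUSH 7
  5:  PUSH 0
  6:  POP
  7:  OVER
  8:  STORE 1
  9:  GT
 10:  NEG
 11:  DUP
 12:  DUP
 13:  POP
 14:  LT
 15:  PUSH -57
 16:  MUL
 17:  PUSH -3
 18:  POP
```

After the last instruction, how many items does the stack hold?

PUSH 11   [11]
DUP       [11, 11]
MOD       [0]
PUSH 7    [0, 7]
PUSH 0    [0, 7, 0]
POP       [0, 7]
OVER      [0, 7, 0]
STORE 1   [0, 7]
GT        [0]
NEG       [0]
DUP       [0, 0]
DUP       [0, 0, 0]
POP       [0, 0]
LT        [0]
PUSH -57  [0, -57]
MUL       [0]
PUSH -3   [0, -3]
POP       [0]

1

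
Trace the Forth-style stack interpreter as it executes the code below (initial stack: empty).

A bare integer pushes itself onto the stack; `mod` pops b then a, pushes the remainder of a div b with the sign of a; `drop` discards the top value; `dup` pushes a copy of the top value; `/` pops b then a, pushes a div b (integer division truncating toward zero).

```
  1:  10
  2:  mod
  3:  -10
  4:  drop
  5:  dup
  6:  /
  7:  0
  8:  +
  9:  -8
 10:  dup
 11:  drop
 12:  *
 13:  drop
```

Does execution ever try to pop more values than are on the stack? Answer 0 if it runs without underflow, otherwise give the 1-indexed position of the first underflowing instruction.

2

10 : 10
mod  — needs 2 operands, stack has 1 → underflow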